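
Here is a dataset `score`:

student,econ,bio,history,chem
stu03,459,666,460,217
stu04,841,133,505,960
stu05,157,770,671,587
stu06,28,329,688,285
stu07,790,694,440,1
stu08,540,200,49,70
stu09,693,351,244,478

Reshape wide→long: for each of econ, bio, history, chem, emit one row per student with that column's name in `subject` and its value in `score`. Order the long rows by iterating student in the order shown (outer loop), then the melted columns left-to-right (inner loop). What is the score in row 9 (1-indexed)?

28 rows total (7 × 4). Row 9: index ⌊(9-1)/4⌋ = 2 into student → stu05; (9-1) mod 4 = 0 into the melted columns → econ.
So row 9 is (stu05, econ, 157); score = 157.

157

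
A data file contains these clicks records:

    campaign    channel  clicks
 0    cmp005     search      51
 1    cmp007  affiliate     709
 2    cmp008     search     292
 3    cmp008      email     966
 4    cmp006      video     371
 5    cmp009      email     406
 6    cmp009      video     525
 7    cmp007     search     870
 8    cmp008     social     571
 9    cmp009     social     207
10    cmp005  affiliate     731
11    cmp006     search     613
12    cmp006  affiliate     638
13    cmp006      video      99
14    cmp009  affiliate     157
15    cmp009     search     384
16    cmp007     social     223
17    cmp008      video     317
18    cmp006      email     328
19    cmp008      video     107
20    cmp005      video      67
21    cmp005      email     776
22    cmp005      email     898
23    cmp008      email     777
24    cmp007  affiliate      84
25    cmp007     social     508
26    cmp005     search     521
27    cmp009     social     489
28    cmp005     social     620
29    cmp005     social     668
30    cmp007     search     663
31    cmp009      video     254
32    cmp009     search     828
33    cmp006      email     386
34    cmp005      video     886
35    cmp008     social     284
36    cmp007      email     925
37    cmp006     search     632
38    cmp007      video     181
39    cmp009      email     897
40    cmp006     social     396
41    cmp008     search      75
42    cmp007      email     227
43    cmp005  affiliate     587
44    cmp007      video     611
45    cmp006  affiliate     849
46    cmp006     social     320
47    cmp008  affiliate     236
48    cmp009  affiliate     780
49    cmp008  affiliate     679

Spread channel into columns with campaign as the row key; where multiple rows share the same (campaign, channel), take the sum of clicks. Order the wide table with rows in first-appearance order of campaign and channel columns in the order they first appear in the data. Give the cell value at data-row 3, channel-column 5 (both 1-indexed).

855

With rows in first-appearance order of campaign, row 3 is campaign=cmp008. channel columns in first-appearance order: search, affiliate, email, video, social; column 5 is social.
Long rows with campaign=cmp008, channel=social: 571 + 284 = 855.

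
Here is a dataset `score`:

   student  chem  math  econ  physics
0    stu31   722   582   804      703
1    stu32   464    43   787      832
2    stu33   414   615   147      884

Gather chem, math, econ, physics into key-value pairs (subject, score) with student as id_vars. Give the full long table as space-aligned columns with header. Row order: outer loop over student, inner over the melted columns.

Each (student, column) pair becomes one row: 3 × 4 = 12 rows.
For example, (stu31, chem) → score=722.

student  subject  score
stu31    chem     722  
stu31    math     582  
stu31    econ     804  
stu31    physics  703  
stu32    chem     464  
stu32    math     43   
stu32    econ     787  
stu32    physics  832  
stu33    chem     414  
stu33    math     615  
stu33    econ     147  
stu33    physics  884  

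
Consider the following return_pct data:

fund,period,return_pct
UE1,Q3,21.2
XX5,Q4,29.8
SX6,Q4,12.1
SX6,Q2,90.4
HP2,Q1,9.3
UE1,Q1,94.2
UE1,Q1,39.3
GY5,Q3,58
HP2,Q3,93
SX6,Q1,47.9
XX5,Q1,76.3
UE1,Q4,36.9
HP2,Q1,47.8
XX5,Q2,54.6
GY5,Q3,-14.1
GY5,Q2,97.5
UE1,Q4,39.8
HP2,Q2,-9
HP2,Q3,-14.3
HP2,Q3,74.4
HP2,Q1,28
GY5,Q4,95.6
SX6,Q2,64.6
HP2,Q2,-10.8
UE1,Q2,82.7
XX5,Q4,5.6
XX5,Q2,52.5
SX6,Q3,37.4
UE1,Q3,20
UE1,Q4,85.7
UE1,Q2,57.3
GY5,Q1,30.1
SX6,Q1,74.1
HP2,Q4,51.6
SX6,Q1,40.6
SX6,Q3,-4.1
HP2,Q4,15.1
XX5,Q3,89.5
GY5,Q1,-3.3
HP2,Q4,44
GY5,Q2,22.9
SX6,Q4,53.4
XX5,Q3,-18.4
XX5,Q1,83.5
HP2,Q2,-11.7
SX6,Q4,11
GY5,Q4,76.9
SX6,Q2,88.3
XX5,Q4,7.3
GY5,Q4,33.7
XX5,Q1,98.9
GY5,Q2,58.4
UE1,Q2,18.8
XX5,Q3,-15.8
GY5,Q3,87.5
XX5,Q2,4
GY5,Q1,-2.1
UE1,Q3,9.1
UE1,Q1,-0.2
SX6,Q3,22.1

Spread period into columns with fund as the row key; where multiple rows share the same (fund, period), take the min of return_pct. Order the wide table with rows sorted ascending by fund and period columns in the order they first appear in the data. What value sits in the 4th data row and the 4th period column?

With rows sorted ascending by fund, row 4 is fund=UE1. period columns in first-appearance order: Q3, Q4, Q2, Q1; column 4 is Q1.
Long rows with fund=UE1, period=Q1: min(94.2, 39.3, -0.2) = -0.2.

-0.2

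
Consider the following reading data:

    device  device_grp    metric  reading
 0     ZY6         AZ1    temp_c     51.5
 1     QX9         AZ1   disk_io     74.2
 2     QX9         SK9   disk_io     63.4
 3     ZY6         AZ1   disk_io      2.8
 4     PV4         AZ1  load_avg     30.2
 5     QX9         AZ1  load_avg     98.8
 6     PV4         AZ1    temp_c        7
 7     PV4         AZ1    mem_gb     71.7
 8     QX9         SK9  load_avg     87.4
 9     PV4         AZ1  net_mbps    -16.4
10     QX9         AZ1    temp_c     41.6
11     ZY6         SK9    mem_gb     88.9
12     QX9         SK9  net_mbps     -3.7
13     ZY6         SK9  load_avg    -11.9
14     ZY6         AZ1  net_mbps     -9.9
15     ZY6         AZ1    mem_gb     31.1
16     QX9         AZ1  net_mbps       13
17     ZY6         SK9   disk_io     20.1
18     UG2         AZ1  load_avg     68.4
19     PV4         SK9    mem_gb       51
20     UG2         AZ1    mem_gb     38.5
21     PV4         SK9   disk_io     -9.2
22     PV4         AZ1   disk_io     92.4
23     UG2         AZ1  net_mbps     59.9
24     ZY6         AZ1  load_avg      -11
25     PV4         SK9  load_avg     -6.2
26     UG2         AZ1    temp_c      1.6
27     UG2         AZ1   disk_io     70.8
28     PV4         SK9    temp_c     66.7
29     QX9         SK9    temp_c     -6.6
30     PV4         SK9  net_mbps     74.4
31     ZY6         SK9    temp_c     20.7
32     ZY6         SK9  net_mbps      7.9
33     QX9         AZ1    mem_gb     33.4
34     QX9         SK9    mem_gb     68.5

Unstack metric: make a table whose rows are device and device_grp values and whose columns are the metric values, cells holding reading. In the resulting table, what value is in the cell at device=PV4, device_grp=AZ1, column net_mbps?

-16.4

Wide layout: rows indexed by device and device_grp, columns are the 5 distinct metric values (temp_c, disk_io, load_avg, mem_gb, net_mbps).
Cell (device=PV4, device_grp=AZ1, metric=net_mbps) draws from the long row where device=PV4, device_grp=AZ1 and metric=net_mbps, which has reading=-16.4.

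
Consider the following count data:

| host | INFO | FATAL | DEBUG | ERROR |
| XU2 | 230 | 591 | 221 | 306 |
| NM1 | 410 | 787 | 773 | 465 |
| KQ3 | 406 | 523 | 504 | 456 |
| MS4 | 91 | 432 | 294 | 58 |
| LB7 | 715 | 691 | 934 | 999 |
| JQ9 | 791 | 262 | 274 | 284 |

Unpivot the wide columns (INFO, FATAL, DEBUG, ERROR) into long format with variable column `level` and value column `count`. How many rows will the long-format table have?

6 host values × 4 melted columns = 24 rows.

24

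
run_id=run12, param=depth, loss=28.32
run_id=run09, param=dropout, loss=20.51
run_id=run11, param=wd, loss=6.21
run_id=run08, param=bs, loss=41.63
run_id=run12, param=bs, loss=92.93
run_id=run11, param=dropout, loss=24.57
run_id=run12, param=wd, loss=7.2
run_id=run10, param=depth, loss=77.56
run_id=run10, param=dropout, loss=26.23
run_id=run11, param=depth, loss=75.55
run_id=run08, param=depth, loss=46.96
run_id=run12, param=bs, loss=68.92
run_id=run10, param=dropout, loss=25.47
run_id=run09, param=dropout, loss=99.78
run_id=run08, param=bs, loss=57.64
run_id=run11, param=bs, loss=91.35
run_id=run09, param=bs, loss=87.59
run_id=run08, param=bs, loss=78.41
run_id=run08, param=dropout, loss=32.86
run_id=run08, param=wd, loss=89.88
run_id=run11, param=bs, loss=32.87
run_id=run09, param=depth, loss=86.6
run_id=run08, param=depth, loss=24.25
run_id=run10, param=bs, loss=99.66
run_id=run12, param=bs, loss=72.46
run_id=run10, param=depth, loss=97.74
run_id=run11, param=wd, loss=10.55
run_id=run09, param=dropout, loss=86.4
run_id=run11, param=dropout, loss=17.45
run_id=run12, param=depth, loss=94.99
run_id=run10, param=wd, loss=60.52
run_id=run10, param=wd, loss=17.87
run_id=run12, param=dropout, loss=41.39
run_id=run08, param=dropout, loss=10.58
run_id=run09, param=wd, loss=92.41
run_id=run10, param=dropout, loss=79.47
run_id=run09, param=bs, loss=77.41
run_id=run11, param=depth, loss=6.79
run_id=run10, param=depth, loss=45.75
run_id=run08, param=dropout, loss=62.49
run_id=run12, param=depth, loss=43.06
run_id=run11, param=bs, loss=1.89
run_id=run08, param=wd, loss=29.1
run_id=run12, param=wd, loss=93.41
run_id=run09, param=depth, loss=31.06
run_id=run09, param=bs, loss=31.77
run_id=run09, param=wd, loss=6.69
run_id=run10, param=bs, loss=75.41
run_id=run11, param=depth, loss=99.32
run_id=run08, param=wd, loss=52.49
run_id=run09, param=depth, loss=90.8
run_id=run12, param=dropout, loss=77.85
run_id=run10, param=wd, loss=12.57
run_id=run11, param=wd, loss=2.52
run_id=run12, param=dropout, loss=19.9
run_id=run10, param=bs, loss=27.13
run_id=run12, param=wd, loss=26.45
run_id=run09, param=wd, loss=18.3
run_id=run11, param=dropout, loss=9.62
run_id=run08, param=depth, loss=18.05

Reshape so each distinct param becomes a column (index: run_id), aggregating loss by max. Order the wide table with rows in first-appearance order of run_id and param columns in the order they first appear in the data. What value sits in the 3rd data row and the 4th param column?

With rows in first-appearance order of run_id, row 3 is run_id=run11. param columns in first-appearance order: depth, dropout, wd, bs; column 4 is bs.
Long rows with run_id=run11, param=bs: max(91.35, 32.87, 1.89) = 91.35.

91.35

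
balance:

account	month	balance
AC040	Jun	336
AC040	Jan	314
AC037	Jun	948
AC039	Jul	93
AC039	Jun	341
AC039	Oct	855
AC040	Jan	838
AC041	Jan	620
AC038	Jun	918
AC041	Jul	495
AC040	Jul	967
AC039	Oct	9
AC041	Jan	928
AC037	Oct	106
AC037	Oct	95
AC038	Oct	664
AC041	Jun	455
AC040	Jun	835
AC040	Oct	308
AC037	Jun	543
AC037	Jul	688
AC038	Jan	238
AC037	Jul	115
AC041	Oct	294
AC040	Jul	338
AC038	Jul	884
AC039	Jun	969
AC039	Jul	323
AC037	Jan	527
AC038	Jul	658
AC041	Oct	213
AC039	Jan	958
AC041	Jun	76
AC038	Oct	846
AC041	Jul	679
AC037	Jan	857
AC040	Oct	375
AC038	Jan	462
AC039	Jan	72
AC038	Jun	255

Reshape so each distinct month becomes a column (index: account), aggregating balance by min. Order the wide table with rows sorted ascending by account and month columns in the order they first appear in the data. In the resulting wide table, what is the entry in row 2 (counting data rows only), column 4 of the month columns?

With rows sorted ascending by account, row 2 is account=AC038. month columns in first-appearance order: Jun, Jan, Jul, Oct; column 4 is Oct.
Long rows with account=AC038, month=Oct: min(664, 846) = 664.

664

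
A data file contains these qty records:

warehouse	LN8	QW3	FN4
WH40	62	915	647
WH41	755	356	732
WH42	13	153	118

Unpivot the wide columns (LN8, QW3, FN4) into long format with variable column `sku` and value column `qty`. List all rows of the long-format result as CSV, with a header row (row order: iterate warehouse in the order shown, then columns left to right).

Each (warehouse, column) pair becomes one row: 3 × 3 = 9 rows.
For example, (WH40, LN8) → qty=62.

warehouse,sku,qty
WH40,LN8,62
WH40,QW3,915
WH40,FN4,647
WH41,LN8,755
WH41,QW3,356
WH41,FN4,732
WH42,LN8,13
WH42,QW3,153
WH42,FN4,118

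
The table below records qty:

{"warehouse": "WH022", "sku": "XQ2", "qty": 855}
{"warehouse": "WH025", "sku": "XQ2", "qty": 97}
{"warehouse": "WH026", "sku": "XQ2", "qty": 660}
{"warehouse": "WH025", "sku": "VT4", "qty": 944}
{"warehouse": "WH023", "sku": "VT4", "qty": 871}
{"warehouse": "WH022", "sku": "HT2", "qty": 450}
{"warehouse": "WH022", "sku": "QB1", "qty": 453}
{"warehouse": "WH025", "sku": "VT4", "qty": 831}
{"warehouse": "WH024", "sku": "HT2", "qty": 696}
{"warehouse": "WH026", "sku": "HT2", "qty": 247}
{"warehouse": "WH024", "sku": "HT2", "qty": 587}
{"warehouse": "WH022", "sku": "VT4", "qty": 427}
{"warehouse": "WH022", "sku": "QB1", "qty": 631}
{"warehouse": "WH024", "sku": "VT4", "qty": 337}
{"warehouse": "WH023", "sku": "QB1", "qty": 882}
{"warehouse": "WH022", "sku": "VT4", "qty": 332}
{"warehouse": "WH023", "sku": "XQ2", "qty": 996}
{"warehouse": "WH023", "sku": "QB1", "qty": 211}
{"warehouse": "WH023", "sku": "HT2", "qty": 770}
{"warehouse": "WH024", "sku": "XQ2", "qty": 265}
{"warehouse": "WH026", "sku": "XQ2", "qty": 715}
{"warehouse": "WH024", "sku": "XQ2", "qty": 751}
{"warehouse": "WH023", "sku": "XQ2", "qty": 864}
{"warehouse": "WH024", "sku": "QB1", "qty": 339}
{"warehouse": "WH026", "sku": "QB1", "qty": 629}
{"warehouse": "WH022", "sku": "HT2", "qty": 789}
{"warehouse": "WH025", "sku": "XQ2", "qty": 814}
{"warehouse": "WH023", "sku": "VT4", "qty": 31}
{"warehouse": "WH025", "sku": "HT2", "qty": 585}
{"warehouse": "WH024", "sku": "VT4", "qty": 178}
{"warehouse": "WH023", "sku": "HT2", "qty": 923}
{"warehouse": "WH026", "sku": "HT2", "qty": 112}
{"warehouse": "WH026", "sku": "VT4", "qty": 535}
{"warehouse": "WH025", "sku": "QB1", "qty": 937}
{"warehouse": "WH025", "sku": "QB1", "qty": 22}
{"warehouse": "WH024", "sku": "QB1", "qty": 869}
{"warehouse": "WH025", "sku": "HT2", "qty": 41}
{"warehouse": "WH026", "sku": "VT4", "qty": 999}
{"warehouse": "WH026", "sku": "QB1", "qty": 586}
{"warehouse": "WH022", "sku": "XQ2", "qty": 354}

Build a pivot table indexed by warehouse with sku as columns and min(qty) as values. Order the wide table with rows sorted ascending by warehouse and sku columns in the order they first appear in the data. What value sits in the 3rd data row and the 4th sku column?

With rows sorted ascending by warehouse, row 3 is warehouse=WH024. sku columns in first-appearance order: XQ2, VT4, HT2, QB1; column 4 is QB1.
Long rows with warehouse=WH024, sku=QB1: min(339, 869) = 339.

339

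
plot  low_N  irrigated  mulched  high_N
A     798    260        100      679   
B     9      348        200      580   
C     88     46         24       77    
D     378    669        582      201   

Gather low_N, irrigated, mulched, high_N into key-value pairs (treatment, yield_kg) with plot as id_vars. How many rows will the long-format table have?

16

4 plot values × 4 melted columns = 16 rows.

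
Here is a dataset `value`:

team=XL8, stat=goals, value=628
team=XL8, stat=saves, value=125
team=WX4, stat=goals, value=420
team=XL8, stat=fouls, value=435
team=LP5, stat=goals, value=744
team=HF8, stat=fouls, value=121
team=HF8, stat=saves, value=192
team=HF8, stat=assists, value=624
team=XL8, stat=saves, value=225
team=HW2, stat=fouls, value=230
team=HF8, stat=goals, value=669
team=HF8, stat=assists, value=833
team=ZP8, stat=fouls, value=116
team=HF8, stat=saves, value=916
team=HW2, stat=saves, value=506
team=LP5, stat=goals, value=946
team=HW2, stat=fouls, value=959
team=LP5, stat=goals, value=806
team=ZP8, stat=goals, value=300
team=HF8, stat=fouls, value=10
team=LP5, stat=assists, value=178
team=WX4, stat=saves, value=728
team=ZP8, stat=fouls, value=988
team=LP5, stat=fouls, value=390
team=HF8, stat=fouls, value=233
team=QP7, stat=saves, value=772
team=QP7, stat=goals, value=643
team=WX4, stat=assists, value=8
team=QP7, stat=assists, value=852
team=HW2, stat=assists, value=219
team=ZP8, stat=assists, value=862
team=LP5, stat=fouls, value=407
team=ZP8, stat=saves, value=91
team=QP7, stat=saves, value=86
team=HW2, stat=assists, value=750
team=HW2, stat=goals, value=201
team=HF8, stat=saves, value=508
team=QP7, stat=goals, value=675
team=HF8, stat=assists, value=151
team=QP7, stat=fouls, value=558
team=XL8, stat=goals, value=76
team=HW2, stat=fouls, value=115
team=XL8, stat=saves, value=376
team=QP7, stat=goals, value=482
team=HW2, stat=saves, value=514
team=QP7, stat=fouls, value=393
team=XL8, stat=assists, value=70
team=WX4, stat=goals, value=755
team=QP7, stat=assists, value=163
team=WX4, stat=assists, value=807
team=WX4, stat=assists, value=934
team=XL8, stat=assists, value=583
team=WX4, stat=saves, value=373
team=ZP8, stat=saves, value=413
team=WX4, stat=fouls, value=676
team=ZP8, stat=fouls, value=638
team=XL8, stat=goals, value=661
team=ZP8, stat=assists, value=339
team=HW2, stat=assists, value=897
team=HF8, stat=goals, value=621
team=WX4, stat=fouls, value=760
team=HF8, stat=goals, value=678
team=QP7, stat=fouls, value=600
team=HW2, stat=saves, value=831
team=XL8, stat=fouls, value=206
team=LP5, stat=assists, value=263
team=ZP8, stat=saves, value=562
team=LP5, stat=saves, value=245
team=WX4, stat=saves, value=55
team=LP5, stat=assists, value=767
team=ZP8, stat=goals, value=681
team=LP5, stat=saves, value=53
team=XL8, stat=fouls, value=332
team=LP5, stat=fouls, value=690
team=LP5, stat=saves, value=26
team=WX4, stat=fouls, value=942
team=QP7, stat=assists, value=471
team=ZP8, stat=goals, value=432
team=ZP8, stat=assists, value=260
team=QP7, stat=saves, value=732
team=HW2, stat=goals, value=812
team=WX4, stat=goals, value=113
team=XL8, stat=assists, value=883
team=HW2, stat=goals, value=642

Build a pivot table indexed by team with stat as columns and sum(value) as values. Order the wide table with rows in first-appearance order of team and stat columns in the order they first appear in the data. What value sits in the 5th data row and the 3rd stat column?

With rows in first-appearance order of team, row 5 is team=HW2. stat columns in first-appearance order: goals, saves, fouls, assists; column 3 is fouls.
Long rows with team=HW2, stat=fouls: 230 + 959 + 115 = 1304.

1304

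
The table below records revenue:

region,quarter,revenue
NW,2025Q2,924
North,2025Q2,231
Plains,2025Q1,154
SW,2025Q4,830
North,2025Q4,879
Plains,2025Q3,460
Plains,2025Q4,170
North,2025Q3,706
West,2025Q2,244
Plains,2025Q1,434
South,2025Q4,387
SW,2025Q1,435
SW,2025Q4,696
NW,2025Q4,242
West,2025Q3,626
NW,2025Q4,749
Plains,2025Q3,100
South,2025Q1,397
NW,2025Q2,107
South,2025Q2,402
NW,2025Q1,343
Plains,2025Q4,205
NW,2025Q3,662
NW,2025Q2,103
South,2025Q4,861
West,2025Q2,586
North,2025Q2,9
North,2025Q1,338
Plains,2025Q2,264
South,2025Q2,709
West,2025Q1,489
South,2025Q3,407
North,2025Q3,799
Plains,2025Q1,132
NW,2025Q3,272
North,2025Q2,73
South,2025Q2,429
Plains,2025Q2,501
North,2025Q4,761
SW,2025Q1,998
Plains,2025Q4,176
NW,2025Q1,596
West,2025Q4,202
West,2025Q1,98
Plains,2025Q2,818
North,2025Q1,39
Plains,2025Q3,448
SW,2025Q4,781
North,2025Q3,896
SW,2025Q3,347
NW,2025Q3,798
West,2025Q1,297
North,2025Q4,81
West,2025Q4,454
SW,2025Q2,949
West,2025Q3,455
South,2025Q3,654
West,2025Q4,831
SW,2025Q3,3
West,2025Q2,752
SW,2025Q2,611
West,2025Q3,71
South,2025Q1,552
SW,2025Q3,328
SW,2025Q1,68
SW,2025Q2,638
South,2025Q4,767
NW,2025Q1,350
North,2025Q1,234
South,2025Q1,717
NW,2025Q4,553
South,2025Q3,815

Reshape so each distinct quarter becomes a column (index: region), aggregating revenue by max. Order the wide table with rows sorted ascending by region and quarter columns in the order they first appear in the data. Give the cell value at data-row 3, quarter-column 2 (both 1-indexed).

434

With rows sorted ascending by region, row 3 is region=Plains. quarter columns in first-appearance order: 2025Q2, 2025Q1, 2025Q4, 2025Q3; column 2 is 2025Q1.
Long rows with region=Plains, quarter=2025Q1: max(154, 434, 132) = 434.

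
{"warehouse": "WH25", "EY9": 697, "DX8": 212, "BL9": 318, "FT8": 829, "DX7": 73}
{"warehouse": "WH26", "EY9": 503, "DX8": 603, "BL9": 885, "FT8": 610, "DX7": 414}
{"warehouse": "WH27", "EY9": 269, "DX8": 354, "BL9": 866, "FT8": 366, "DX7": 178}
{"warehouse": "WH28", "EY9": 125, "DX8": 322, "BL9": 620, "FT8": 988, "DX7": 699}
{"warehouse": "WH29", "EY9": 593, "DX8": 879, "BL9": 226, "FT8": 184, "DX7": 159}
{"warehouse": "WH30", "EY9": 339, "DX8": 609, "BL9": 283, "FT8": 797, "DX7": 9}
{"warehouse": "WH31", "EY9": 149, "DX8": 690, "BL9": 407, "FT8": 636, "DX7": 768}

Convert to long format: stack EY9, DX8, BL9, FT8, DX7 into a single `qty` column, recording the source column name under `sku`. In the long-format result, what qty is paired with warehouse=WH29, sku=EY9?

Unpivoting turns each (warehouse, wide-column) pair into one long row.
The wide cell at row WH29, column EY9 holds 593, so the long row (WH29, EY9) has qty=593.

593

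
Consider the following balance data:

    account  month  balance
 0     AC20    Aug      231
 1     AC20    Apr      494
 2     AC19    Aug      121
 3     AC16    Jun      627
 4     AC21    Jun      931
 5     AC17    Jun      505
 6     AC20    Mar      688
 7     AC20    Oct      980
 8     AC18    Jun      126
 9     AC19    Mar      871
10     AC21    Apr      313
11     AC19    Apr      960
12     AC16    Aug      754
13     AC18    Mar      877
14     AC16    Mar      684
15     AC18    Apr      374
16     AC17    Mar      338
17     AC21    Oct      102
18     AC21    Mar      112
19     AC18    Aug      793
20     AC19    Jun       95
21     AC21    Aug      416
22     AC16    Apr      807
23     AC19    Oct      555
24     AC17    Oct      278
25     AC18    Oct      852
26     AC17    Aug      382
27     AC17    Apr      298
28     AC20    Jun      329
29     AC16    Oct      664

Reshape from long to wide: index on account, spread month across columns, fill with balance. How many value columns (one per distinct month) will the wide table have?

5 distinct month values: Aug, Oct, Mar, Apr, Jun.

5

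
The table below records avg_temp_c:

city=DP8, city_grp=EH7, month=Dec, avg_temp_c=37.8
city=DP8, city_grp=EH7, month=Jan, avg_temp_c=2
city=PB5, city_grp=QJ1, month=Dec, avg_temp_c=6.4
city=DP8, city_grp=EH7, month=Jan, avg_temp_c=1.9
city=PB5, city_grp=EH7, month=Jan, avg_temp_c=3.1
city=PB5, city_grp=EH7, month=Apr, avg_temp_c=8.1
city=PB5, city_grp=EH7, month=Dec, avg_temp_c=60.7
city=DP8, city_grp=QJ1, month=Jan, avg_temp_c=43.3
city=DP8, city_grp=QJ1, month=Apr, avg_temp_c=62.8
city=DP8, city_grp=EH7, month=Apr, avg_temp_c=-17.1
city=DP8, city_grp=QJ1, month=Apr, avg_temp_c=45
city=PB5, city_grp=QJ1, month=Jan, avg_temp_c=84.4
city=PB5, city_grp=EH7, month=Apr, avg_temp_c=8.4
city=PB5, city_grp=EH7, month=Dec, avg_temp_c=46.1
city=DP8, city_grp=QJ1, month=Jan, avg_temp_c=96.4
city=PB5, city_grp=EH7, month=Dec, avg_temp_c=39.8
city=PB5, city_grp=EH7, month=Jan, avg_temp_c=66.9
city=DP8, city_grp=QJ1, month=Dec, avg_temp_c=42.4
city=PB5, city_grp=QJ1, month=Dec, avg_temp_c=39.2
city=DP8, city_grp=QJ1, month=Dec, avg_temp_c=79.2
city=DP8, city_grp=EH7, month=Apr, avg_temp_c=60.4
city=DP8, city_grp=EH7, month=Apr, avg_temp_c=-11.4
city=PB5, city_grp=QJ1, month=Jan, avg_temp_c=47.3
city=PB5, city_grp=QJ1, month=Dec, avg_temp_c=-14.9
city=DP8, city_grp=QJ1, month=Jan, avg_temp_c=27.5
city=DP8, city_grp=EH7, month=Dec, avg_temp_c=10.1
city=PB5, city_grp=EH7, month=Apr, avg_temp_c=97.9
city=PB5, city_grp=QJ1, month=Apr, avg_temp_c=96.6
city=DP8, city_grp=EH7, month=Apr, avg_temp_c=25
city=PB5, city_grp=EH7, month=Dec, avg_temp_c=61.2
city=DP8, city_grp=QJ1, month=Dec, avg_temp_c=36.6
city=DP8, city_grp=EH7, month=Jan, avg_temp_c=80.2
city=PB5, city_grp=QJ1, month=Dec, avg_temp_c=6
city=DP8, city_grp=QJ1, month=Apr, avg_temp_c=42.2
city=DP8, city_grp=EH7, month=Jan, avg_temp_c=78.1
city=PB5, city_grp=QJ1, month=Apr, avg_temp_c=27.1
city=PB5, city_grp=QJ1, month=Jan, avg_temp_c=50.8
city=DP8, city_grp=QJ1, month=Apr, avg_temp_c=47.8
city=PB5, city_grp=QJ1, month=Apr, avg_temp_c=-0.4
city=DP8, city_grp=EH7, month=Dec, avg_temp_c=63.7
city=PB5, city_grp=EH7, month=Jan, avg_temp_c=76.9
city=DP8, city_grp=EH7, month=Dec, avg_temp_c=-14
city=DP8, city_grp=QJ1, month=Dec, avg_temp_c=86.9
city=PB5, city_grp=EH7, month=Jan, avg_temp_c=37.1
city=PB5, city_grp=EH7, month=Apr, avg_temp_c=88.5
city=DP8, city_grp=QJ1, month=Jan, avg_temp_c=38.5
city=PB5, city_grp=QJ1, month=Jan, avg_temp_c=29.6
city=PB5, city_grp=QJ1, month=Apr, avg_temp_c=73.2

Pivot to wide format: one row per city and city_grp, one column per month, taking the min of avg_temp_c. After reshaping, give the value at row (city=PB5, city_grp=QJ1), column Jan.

Rows with city=PB5, city_grp=QJ1 and month=Jan: avg_temp_c values are 84.4, 47.3, 50.8, 29.6.
min(84.4, 47.3, 50.8, 29.6) = 29.6.

29.6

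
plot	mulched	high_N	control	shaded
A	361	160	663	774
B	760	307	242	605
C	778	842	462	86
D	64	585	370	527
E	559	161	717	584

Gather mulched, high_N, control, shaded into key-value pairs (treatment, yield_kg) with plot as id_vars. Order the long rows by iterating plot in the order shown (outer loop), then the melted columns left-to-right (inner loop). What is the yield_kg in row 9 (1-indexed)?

778

20 rows total (5 × 4). Row 9: index ⌊(9-1)/4⌋ = 2 into plot → C; (9-1) mod 4 = 0 into the melted columns → mulched.
So row 9 is (C, mulched, 778); yield_kg = 778.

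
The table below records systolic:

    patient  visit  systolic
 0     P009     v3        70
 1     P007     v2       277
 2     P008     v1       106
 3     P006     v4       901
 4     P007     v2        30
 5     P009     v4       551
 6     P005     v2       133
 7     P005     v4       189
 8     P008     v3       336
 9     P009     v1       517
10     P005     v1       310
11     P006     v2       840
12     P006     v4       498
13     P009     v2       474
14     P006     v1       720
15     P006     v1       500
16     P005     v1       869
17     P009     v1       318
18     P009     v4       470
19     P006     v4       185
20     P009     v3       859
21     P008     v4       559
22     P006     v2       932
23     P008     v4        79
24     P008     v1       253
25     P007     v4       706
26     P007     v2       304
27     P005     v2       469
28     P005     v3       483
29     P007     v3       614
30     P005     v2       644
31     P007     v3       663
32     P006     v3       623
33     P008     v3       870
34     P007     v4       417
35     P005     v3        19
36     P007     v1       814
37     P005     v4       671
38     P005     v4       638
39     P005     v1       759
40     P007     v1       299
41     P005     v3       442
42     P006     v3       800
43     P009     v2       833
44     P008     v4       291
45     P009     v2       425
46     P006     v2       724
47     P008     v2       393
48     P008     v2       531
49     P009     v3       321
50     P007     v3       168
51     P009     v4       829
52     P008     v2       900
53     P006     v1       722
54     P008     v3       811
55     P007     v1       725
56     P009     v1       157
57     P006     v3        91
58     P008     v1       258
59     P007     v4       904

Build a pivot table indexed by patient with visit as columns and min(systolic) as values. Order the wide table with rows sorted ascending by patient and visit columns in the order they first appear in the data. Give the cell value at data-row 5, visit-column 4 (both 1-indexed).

With rows sorted ascending by patient, row 5 is patient=P009. visit columns in first-appearance order: v3, v2, v1, v4; column 4 is v4.
Long rows with patient=P009, visit=v4: min(551, 470, 829) = 470.

470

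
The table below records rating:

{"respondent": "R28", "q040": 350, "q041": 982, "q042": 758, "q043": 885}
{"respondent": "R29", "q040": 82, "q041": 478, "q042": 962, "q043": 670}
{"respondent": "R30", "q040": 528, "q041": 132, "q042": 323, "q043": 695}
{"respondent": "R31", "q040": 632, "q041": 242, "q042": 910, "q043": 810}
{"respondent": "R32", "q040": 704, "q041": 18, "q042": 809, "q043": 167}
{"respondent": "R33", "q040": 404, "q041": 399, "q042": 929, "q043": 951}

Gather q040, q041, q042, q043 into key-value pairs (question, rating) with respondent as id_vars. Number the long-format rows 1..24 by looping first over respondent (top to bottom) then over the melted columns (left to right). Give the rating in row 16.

24 rows total (6 × 4). Row 16: index ⌊(16-1)/4⌋ = 3 into respondent → R31; (16-1) mod 4 = 3 into the melted columns → q043.
So row 16 is (R31, q043, 810); rating = 810.

810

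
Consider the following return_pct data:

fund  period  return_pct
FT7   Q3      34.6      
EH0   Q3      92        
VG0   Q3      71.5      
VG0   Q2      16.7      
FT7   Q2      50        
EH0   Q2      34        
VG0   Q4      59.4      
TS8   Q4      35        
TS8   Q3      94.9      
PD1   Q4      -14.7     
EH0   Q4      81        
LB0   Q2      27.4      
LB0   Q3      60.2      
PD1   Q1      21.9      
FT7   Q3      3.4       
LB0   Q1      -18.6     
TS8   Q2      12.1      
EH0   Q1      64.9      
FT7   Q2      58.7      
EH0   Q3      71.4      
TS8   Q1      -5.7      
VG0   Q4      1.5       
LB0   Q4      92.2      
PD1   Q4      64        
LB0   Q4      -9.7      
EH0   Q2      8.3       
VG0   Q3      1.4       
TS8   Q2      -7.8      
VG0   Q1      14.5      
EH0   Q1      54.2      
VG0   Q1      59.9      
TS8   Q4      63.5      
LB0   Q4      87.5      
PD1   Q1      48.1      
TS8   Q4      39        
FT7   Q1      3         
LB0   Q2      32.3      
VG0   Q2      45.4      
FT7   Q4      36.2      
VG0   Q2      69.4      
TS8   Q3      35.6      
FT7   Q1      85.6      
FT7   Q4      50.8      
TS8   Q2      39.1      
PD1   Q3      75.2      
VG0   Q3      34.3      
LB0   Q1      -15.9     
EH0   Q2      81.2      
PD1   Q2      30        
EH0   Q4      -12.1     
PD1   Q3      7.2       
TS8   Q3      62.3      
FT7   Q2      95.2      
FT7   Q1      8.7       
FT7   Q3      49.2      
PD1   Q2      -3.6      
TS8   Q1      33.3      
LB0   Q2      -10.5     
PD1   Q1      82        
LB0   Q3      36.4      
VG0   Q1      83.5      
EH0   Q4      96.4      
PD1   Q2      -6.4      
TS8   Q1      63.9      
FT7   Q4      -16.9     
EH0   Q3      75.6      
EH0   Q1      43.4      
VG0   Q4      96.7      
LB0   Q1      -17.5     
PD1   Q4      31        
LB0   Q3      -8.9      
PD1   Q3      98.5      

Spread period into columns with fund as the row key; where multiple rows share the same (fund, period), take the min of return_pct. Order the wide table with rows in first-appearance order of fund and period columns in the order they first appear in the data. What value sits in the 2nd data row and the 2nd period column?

8.3

With rows in first-appearance order of fund, row 2 is fund=EH0. period columns in first-appearance order: Q3, Q2, Q4, Q1; column 2 is Q2.
Long rows with fund=EH0, period=Q2: min(34, 8.3, 81.2) = 8.3.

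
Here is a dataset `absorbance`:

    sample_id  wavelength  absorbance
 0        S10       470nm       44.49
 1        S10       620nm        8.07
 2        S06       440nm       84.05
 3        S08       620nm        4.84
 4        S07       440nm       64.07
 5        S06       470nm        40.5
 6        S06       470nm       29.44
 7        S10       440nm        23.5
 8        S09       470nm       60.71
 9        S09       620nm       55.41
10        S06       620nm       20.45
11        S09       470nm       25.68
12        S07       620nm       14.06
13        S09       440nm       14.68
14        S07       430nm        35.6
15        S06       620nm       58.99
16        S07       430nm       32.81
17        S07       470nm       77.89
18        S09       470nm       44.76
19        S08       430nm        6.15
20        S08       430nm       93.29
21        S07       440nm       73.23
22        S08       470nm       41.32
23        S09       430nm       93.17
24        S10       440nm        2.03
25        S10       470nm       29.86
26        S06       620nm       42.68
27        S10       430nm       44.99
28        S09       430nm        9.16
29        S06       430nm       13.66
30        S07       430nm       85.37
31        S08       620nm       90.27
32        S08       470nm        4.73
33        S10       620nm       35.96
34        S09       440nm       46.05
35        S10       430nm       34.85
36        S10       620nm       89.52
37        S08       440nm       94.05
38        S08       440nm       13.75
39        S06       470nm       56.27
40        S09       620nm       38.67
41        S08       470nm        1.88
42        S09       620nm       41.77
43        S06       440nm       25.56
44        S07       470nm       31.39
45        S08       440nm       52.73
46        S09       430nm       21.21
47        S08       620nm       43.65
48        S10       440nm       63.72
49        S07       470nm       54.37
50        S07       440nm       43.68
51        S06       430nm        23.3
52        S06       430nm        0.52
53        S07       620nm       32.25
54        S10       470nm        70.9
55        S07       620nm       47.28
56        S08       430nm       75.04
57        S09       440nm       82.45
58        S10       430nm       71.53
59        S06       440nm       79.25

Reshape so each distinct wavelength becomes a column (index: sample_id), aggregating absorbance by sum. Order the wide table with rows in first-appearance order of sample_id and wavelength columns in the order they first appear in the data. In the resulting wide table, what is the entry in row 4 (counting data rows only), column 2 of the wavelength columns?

93.59

With rows in first-appearance order of sample_id, row 4 is sample_id=S07. wavelength columns in first-appearance order: 470nm, 620nm, 440nm, 430nm; column 2 is 620nm.
Long rows with sample_id=S07, wavelength=620nm: 14.06 + 32.25 + 47.28 = 93.59.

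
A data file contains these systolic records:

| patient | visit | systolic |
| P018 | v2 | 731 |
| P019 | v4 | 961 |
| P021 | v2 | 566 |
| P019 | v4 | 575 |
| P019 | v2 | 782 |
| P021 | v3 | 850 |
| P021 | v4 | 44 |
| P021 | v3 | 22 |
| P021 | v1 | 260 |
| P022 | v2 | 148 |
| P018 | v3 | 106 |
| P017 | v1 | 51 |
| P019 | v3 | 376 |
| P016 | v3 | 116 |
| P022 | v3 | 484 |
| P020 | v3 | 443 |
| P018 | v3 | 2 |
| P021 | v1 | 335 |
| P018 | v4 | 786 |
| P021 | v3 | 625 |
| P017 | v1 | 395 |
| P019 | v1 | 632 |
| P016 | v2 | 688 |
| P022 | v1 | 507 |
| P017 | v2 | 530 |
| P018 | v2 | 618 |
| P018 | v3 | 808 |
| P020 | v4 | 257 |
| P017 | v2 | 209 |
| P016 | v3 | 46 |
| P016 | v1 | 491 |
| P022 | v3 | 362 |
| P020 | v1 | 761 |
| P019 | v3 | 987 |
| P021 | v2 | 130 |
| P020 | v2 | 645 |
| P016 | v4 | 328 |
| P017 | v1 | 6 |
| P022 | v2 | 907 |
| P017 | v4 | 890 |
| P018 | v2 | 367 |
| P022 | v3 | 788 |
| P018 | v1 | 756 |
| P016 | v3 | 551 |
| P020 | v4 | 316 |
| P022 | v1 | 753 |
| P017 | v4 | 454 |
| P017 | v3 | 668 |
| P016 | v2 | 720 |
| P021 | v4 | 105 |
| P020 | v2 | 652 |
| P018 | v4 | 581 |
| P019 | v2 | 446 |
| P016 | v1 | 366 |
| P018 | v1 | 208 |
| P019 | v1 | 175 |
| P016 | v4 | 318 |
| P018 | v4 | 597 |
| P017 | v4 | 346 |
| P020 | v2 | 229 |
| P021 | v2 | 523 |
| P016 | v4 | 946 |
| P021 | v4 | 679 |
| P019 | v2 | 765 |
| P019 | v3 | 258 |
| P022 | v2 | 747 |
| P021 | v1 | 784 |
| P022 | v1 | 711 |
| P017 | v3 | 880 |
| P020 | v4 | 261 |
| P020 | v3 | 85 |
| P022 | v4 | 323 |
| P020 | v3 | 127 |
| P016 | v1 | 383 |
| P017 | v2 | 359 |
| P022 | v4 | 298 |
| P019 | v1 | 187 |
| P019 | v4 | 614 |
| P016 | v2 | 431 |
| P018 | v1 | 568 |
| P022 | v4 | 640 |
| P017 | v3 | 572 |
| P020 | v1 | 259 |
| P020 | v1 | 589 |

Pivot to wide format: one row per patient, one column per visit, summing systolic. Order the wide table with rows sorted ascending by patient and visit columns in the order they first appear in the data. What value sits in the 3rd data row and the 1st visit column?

1716

With rows sorted ascending by patient, row 3 is patient=P018. visit columns in first-appearance order: v2, v4, v3, v1; column 1 is v2.
Long rows with patient=P018, visit=v2: 731 + 618 + 367 = 1716.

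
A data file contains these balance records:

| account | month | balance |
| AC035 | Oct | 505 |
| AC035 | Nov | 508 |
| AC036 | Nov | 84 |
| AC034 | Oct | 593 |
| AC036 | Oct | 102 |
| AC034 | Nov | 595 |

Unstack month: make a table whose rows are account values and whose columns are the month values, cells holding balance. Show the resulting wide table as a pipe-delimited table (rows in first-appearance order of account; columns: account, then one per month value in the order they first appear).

| account | Oct | Nov |
| AC035 | 505 | 508 |
| AC036 | 102 | 84 |
| AC034 | 593 | 595 |

Columns: account plus the 2 distinct month values (Oct, Nov).
For example, row AC035 column Oct takes balance=505 from the long row (AC035, Oct).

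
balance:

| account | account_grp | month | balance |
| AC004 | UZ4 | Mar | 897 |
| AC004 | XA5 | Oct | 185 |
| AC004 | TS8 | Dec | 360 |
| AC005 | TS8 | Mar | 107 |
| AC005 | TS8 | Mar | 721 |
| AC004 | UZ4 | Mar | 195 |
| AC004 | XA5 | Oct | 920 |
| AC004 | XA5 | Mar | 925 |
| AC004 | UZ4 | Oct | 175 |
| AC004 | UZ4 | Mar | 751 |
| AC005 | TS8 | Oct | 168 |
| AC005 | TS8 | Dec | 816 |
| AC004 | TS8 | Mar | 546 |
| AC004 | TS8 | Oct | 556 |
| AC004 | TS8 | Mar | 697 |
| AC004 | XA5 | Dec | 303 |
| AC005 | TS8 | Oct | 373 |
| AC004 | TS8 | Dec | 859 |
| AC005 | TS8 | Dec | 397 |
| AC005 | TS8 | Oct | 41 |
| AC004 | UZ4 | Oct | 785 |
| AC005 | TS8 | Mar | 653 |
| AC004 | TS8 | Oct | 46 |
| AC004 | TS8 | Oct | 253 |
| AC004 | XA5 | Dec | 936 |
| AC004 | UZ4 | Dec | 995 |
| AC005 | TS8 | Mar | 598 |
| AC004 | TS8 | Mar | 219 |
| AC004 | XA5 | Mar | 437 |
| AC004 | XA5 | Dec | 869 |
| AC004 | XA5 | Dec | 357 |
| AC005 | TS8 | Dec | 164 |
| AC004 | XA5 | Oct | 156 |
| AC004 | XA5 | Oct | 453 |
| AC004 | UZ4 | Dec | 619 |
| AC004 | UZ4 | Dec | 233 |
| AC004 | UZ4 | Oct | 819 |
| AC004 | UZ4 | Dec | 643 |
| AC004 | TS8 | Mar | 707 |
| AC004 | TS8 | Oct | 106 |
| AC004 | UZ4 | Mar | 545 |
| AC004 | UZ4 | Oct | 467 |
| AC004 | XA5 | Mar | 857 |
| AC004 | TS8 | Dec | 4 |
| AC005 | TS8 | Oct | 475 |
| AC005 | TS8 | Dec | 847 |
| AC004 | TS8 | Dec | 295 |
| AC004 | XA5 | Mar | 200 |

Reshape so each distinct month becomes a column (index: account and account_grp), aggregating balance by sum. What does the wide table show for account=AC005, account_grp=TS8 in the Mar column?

Rows with account=AC005, account_grp=TS8 and month=Mar: balance values are 107, 721, 653, 598.
107 + 721 + 653 + 598 = 2079.

2079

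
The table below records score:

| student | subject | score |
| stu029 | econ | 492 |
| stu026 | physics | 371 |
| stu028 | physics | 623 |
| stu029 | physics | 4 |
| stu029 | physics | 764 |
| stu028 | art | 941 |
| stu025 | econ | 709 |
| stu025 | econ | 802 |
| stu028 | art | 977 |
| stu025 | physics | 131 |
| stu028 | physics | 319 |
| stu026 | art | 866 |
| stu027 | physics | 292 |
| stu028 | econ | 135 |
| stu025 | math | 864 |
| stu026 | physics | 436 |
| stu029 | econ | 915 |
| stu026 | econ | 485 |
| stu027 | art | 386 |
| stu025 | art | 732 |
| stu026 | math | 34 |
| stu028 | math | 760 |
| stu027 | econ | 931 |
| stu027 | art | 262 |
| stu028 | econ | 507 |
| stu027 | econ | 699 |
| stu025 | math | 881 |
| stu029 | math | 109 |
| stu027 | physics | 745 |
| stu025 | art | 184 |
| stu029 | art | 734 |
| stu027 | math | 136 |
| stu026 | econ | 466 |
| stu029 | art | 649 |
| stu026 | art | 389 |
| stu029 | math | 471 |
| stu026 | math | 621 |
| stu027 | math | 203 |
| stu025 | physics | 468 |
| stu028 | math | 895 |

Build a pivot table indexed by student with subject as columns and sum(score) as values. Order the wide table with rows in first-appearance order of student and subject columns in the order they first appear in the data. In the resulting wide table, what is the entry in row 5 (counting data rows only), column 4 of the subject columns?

339

With rows in first-appearance order of student, row 5 is student=stu027. subject columns in first-appearance order: econ, physics, art, math; column 4 is math.
Long rows with student=stu027, subject=math: 136 + 203 = 339.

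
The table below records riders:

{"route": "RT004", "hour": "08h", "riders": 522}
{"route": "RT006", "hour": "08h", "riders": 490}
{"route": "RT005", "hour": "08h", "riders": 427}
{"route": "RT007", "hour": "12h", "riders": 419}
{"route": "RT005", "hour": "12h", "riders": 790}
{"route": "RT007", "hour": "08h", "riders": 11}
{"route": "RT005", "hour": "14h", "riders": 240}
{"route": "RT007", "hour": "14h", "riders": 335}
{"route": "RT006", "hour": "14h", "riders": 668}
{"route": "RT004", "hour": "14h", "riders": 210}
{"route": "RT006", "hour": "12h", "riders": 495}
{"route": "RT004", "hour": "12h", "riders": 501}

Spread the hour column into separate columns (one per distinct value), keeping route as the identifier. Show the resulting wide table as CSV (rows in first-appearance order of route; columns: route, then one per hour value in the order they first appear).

Columns: route plus the 3 distinct hour values (08h, 12h, 14h).
For example, row RT004 column 08h takes riders=522 from the long row (RT004, 08h).

route,08h,12h,14h
RT004,522,501,210
RT006,490,495,668
RT005,427,790,240
RT007,11,419,335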